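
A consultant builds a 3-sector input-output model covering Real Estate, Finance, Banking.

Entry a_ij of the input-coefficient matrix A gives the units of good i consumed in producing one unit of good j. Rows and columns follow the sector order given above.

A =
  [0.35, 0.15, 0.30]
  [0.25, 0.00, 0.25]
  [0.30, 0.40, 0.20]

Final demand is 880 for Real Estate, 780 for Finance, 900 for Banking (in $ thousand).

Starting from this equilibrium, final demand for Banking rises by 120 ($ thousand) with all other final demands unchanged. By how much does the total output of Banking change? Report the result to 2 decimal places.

I − A =
  [   0.65    -0.15    -0.30]
  [  -0.25     1.00    -0.25]
  [  -0.30    -0.40     0.80]
Cofactors of I−A, C_ij = (−1)^(i+j)·(minor ij) (rows/columns in the sector order above):
  C_11 = (1.00)(0.80) − (-0.25)(-0.40) = 0.7000
  C_12 = −[(-0.25)(0.80) − (-0.25)(-0.30)] = 0.2750
  C_13 = (-0.25)(-0.40) − (1.00)(-0.30) = 0.4000
  C_21 = −[(-0.15)(0.80) − (-0.30)(-0.40)] = 0.2400
  C_22 = (0.65)(0.80) − (-0.30)(-0.30) = 0.4300
  C_23 = −[(0.65)(-0.40) − (-0.15)(-0.30)] = 0.3050
  C_31 = (-0.15)(-0.25) − (-0.30)(1.00) = 0.3375
  C_32 = −[(0.65)(-0.25) − (-0.30)(-0.25)] = 0.2375
  C_33 = (0.65)(1.00) − (-0.15)(-0.25) = 0.6125
det(I−A) = Σ_j (I−A)_1j·C_1j = (0.65)(0.7000) + (-0.15)(0.2750) + (-0.30)(0.4000) = 0.29375
adj(I−A) = Cᵀ =
  [ 0.7000   0.2400   0.3375]
  [ 0.2750   0.4300   0.2375]
  [ 0.4000   0.3050   0.6125]
(I − A)⁻¹ = adj(I−A) / det(I−A) ≈
  [   2.3830     0.8170     1.1489]
  [   0.9362     1.4638     0.8085]
  [   1.3617     1.0383     2.0851]
Δx = (I − A)⁻¹ Δd with Δd having +120 in the Banking component and 0 elsewhere.
So Δx_3 = L_33 · (+120), where L_33 = adj(I−A)_33 / det(I−A) = 0.6125 / 0.29375.
Δx_3 = 0.6125 × (+120) / 0.29375 = 73.50 / 0.29375 ≈ 250.21.

Δx_3 = 250.21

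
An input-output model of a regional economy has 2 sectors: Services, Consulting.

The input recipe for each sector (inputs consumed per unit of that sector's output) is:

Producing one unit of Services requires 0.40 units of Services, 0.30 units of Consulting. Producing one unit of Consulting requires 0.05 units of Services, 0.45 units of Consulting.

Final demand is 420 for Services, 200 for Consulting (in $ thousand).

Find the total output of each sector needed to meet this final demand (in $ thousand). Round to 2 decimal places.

I − A =
  [   0.60    -0.05]
  [  -0.30     0.55]
det(I−A) = (0.60)(0.55) − (-0.05)(-0.30) = 0.3150
adj(I−A) = [[0.55, 0.05], [0.30, 0.60]]
(I − A)⁻¹ = adj(I−A) / det(I−A) ≈
  [   1.7460     0.1587]
  [   0.9524     1.9048]
x = (I − A)⁻¹ d = adj(I−A)·d / det(I−A), with det(I−A) = 0.3150:
  x_1 = (0.55·420 + 0.05·200) / 0.3150 = 241.00 / 0.3150 ≈ 765.08
  x_2 = (0.30·420 + 0.60·200) / 0.3150 = 246.00 / 0.3150 ≈ 780.95

x_1 = 765.08, x_2 = 780.95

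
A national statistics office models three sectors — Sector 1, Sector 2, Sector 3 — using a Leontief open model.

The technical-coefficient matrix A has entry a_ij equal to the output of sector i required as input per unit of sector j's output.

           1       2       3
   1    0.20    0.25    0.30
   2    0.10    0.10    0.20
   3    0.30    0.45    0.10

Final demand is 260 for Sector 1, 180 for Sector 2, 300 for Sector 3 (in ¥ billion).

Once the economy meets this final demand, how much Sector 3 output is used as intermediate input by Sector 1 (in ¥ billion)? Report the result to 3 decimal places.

z_31 = 235.135

I − A =
  [   0.80    -0.25    -0.30]
  [  -0.10     0.90    -0.20]
  [  -0.30    -0.45     0.90]
Cofactors of I−A, C_ij = (−1)^(i+j)·(minor ij) (rows/columns in the sector order above):
  C_11 = (0.90)(0.90) − (-0.20)(-0.45) = 0.7200
  C_12 = −[(-0.10)(0.90) − (-0.20)(-0.30)] = 0.1500
  C_13 = (-0.10)(-0.45) − (0.90)(-0.30) = 0.3150
  C_21 = −[(-0.25)(0.90) − (-0.30)(-0.45)] = 0.3600
  C_22 = (0.80)(0.90) − (-0.30)(-0.30) = 0.6300
  C_23 = −[(0.80)(-0.45) − (-0.25)(-0.30)] = 0.4350
  C_31 = (-0.25)(-0.20) − (-0.30)(0.90) = 0.3200
  C_32 = −[(0.80)(-0.20) − (-0.30)(-0.10)] = 0.1900
  C_33 = (0.80)(0.90) − (-0.25)(-0.10) = 0.6950
det(I−A) = Σ_j (I−A)_1j·C_1j = (0.80)(0.7200) + (-0.25)(0.1500) + (-0.30)(0.3150) = 0.4440
adj(I−A) = Cᵀ =
  [ 0.7200   0.3600   0.3200]
  [ 0.1500   0.6300   0.1900]
  [ 0.3150   0.4350   0.6950]
(I − A)⁻¹ = adj(I−A) / det(I−A) ≈
  [   1.6216     0.8108     0.7207]
  [   0.3378     1.4189     0.4279]
  [   0.7095     0.9797     1.5653]
First solve x = (I − A)⁻¹ d = adj(I−A)·d / det(I−A); in particular x_1 = (0.7200·260 + 0.3600·180 + 0.3200·300) / 0.4440 = 348.00 / 0.4440 ≈ 783.78378.
Intermediate flow from 3 to 1: z_31 = a_31 · x_1 = 0.30 × 348.00 / 0.4440 = 104.40 / 0.4440 ≈ 235.135.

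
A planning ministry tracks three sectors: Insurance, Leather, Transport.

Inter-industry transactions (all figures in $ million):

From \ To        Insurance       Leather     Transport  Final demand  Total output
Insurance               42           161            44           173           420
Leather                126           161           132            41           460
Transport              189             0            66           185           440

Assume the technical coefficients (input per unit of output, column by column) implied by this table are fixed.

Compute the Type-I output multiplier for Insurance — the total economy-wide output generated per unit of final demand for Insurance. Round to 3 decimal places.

Technical coefficients a_ij = z_ij / X_j:
  a_11 = 42/420 = 0.10, a_21 = 126/420 = 0.30, a_31 = 189/420 = 0.45
  a_12 = 161/460 = 0.35, a_22 = 161/460 = 0.35, a_32 = 0/460 = 0.00
  a_13 = 44/440 = 0.10, a_23 = 132/440 = 0.30, a_33 = 66/440 = 0.15
I − A =
  [   0.90    -0.35    -0.10]
  [  -0.30     0.65    -0.30]
  [  -0.45     0.00     0.85]
Cofactors of I−A, C_ij = (−1)^(i+j)·(minor ij) (rows/columns in the sector order above):
  C_11 = (0.65)(0.85) − (-0.30)(0.00) = 0.5525
  C_12 = −[(-0.30)(0.85) − (-0.30)(-0.45)] = 0.3900
  C_13 = (-0.30)(0.00) − (0.65)(-0.45) = 0.2925
  C_21 = −[(-0.35)(0.85) − (-0.10)(0.00)] = 0.2975
  C_22 = (0.90)(0.85) − (-0.10)(-0.45) = 0.7200
  C_23 = −[(0.90)(0.00) − (-0.35)(-0.45)] = 0.1575
  C_31 = (-0.35)(-0.30) − (-0.10)(0.65) = 0.1700
  C_32 = −[(0.90)(-0.30) − (-0.10)(-0.30)] = 0.3000
  C_33 = (0.90)(0.65) − (-0.35)(-0.30) = 0.4800
det(I−A) = Σ_j (I−A)_1j·C_1j = (0.90)(0.5525) + (-0.35)(0.3900) + (-0.10)(0.2925) = 0.3315
adj(I−A) = Cᵀ =
  [ 0.5525   0.2975   0.1700]
  [ 0.3900   0.7200   0.3000]
  [ 0.2925   0.1575   0.4800]
(I − A)⁻¹ = adj(I−A) / det(I−A) ≈
  [   1.6667     0.8974     0.5128]
  [   1.1765     2.1719     0.9050]
  [   0.8824     0.4751     1.4480]
The output multiplier for sector j is the column-j sum of the Leontief inverse (I − A)⁻¹ = adj(I−A) / det(I−A).
Column 1 of adj(I−A): (0.5525, 0.3900, 0.2925); det(I−A) = 0.3315.
m_1 = (0.5525 + 0.3900 + 0.2925) / 0.3315 = 1.235 / 0.3315 ≈ 3.725.

m_1 = 3.725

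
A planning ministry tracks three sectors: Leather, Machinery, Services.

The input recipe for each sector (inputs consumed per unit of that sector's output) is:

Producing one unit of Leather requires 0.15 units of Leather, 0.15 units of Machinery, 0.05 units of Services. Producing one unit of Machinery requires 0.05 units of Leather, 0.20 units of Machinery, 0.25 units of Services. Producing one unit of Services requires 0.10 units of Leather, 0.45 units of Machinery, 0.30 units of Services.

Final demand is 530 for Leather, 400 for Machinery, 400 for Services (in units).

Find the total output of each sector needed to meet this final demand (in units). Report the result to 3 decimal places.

x_1 = 825.051, x_2 = 1263.003, x_3 = 1081.433

I − A =
  [   0.85    -0.05    -0.10]
  [  -0.15     0.80    -0.45]
  [  -0.05    -0.25     0.70]
Cofactors of I−A, C_ij = (−1)^(i+j)·(minor ij) (rows/columns in the sector order above):
  C_11 = (0.80)(0.70) − (-0.45)(-0.25) = 0.4475
  C_12 = −[(-0.15)(0.70) − (-0.45)(-0.05)] = 0.1275
  C_13 = (-0.15)(-0.25) − (0.80)(-0.05) = 0.0775
  C_21 = −[(-0.05)(0.70) − (-0.10)(-0.25)] = 0.0600
  C_22 = (0.85)(0.70) − (-0.10)(-0.05) = 0.5900
  C_23 = −[(0.85)(-0.25) − (-0.05)(-0.05)] = 0.2150
  C_31 = (-0.05)(-0.45) − (-0.10)(0.80) = 0.1025
  C_32 = −[(0.85)(-0.45) − (-0.10)(-0.15)] = 0.3975
  C_33 = (0.85)(0.80) − (-0.05)(-0.15) = 0.6725
det(I−A) = Σ_j (I−A)_1j·C_1j = (0.85)(0.4475) + (-0.05)(0.1275) + (-0.10)(0.0775) = 0.36625
adj(I−A) = Cᵀ =
  [ 0.4475   0.0600   0.1025]
  [ 0.1275   0.5900   0.3975]
  [ 0.0775   0.2150   0.6725]
(I − A)⁻¹ = adj(I−A) / det(I−A) ≈
  [   1.2218     0.1638     0.2799]
  [   0.3481     1.6109     1.0853]
  [   0.2116     0.5870     1.8362]
x = (I − A)⁻¹ d = adj(I−A)·d / det(I−A), with det(I−A) = 0.36625:
  x_1 = (0.4475·530 + 0.0600·400 + 0.1025·400) / 0.36625 = 302.175 / 0.36625 ≈ 825.051
  x_2 = (0.1275·530 + 0.5900·400 + 0.3975·400) / 0.36625 = 462.575 / 0.36625 ≈ 1263.003
  x_3 = (0.0775·530 + 0.2150·400 + 0.6725·400) / 0.36625 = 396.075 / 0.36625 ≈ 1081.433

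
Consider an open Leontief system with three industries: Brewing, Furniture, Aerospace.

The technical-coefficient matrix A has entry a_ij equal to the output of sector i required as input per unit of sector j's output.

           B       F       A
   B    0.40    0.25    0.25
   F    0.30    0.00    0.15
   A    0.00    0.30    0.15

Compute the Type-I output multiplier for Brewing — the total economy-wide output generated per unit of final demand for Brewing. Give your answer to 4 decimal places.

m_B = 2.8986

I − A =
  [   0.60    -0.25    -0.25]
  [  -0.30     1.00    -0.15]
  [   0.00    -0.30     0.85]
Cofactors of I−A, C_ij = (−1)^(i+j)·(minor ij) (rows/columns in the sector order above):
  C_11 = (1.00)(0.85) − (-0.15)(-0.30) = 0.8050
  C_12 = −[(-0.30)(0.85) − (-0.15)(0.00)] = 0.2550
  C_13 = (-0.30)(-0.30) − (1.00)(0.00) = 0.0900
  C_21 = −[(-0.25)(0.85) − (-0.25)(-0.30)] = 0.2875
  C_22 = (0.60)(0.85) − (-0.25)(0.00) = 0.5100
  C_23 = −[(0.60)(-0.30) − (-0.25)(0.00)] = 0.1800
  C_31 = (-0.25)(-0.15) − (-0.25)(1.00) = 0.2875
  C_32 = −[(0.60)(-0.15) − (-0.25)(-0.30)] = 0.1650
  C_33 = (0.60)(1.00) − (-0.25)(-0.30) = 0.5250
det(I−A) = Σ_j (I−A)_1j·C_1j = (0.60)(0.8050) + (-0.25)(0.2550) + (-0.25)(0.0900) = 0.39675
adj(I−A) = Cᵀ =
  [ 0.8050   0.2875   0.2875]
  [ 0.2550   0.5100   0.1650]
  [ 0.0900   0.1800   0.5250]
(I − A)⁻¹ = adj(I−A) / det(I−A) ≈
  [   2.02899     0.72464     0.72464]
  [   0.64272     1.28544     0.41588]
  [   0.22684     0.45369     1.32325]
The output multiplier for sector j is the column-j sum of the Leontief inverse (I − A)⁻¹ = adj(I−A) / det(I−A).
Column B of adj(I−A): (0.8050, 0.2550, 0.0900); det(I−A) = 0.39675.
m_B = (0.8050 + 0.2550 + 0.0900) / 0.39675 = 1.15 / 0.39675 ≈ 2.8986.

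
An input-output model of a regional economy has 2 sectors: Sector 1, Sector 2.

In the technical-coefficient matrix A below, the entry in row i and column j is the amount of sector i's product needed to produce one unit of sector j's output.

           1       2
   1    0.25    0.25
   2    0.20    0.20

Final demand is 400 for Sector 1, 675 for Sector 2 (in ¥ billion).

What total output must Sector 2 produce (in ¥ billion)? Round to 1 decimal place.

I − A =
  [   0.75    -0.25]
  [  -0.20     0.80]
det(I−A) = (0.75)(0.80) − (-0.25)(-0.20) = 0.5500
adj(I−A) = [[0.80, 0.25], [0.20, 0.75]]
(I − A)⁻¹ = adj(I−A) / det(I−A) ≈
  [   1.4545     0.4545]
  [   0.3636     1.3636]
x = (I − A)⁻¹ d = adj(I−A)·d / det(I−A), with det(I−A) = 0.5500:
  x_1 = (0.80·400 + 0.25·675) / 0.5500 = 488.75 / 0.5500 ≈ 888.6
  x_2 = (0.20·400 + 0.75·675) / 0.5500 = 586.25 / 0.5500 ≈ 1065.9

x_2 = 1065.9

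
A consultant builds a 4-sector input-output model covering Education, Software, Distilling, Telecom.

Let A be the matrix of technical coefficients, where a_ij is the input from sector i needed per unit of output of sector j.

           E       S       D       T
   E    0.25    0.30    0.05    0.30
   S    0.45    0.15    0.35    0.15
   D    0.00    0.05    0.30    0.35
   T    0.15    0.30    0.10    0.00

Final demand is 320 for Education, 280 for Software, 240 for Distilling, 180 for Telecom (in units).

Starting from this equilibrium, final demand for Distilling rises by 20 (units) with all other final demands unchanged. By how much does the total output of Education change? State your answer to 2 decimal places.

Δx_E = 20.86

I − A =
  [   0.75    -0.30    -0.05    -0.30]
  [  -0.45     0.85    -0.35    -0.15]
  [   0.00    -0.05     0.70    -0.35]
  [  -0.15    -0.30    -0.10     1.00]
Compute the cofactors C_ij = (−1)^(i+j)·(3×3 minor ij) of I−A; the adjugate is their transpose:
adj(I−A) = Cᵀ =
  [ 0.478750   0.271750   0.206750   0.256750]
  [ 0.333375   0.464625   0.295125   0.273000]
  [ 0.115500   0.129750   0.383250   0.188250]
  [ 0.183375   0.193125   0.157875   0.337500]
det(I−A) = Σ_j (I−A)_1j·C_1j = (0.75)(0.478750) + (-0.30)(0.333375) + (-0.05)(0.115500) + (-0.30)(0.183375) = 0.1982625
(I − A)⁻¹ = adj(I−A) / det(I−A) ≈
  [   2.4147     1.3707     1.0428     1.2950]
  [   1.6815     2.3435     1.4886     1.3770]
  [   0.5826     0.6544     1.9330     0.9495]
  [   0.9249     0.9741     0.7963     1.7023]
Δx = (I − A)⁻¹ Δd with Δd having +20 in the Distilling component and 0 elsewhere.
So Δx_E = L_ED · (+20), where L_ED = adj(I−A)_ED / det(I−A) = 0.206750 / 0.1982625.
Δx_E = 0.206750 × (+20) / 0.1982625 = 4.135 / 0.1982625 ≈ 20.86.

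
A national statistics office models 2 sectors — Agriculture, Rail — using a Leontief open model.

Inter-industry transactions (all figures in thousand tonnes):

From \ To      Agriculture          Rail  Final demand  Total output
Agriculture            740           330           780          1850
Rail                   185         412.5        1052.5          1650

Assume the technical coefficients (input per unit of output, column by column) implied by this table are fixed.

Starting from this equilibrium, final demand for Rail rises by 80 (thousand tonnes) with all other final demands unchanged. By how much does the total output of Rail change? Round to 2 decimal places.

Technical coefficients a_ij = z_ij / X_j:
  a_AA = 740/1850 = 0.40, a_RA = 185/1850 = 0.10
  a_AR = 330/1650 = 0.20, a_RR = 412.5/1650 = 0.25
I − A =
  [   0.60    -0.20]
  [  -0.10     0.75]
det(I−A) = (0.60)(0.75) − (-0.20)(-0.10) = 0.4300
adj(I−A) = [[0.75, 0.20], [0.10, 0.60]]
(I − A)⁻¹ = adj(I−A) / det(I−A) ≈
  [   1.7442     0.4651]
  [   0.2326     1.3953]
Δx = (I − A)⁻¹ Δd with Δd having +80 in the Rail component and 0 elsewhere.
So Δx_R = L_RR · (+80), where L_RR = adj(I−A)_RR / det(I−A) = 0.60 / 0.4300.
Δx_R = 0.60 × (+80) / 0.4300 = 48.00 / 0.4300 ≈ 111.63.

Δx_R = 111.63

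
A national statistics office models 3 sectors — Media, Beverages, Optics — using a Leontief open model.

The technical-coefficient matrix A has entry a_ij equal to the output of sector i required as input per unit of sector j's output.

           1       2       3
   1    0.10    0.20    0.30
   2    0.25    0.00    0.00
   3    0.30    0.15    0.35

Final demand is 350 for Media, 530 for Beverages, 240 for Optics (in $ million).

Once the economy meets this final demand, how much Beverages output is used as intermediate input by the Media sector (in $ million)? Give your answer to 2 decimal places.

I − A =
  [   0.90    -0.20    -0.30]
  [  -0.25     1.00     0.00]
  [  -0.30    -0.15     0.65]
Cofactors of I−A, C_ij = (−1)^(i+j)·(minor ij) (rows/columns in the sector order above):
  C_11 = (1.00)(0.65) − (0.00)(-0.15) = 0.6500
  C_12 = −[(-0.25)(0.65) − (0.00)(-0.30)] = 0.1625
  C_13 = (-0.25)(-0.15) − (1.00)(-0.30) = 0.3375
  C_21 = −[(-0.20)(0.65) − (-0.30)(-0.15)] = 0.1750
  C_22 = (0.90)(0.65) − (-0.30)(-0.30) = 0.4950
  C_23 = −[(0.90)(-0.15) − (-0.20)(-0.30)] = 0.1950
  C_31 = (-0.20)(0.00) − (-0.30)(1.00) = 0.3000
  C_32 = −[(0.90)(0.00) − (-0.30)(-0.25)] = 0.0750
  C_33 = (0.90)(1.00) − (-0.20)(-0.25) = 0.8500
det(I−A) = Σ_j (I−A)_1j·C_1j = (0.90)(0.6500) + (-0.20)(0.1625) + (-0.30)(0.3375) = 0.45125
adj(I−A) = Cᵀ =
  [ 0.6500   0.1750   0.3000]
  [ 0.1625   0.4950   0.0750]
  [ 0.3375   0.1950   0.8500]
(I − A)⁻¹ = adj(I−A) / det(I−A) ≈
  [   1.4404     0.3878     0.6648]
  [   0.3601     1.0970     0.1662]
  [   0.7479     0.4321     1.8837]
First solve x = (I − A)⁻¹ d = adj(I−A)·d / det(I−A); in particular x_1 = (0.6500·350 + 0.1750·530 + 0.3000·240) / 0.45125 = 392.25 / 0.45125 ≈ 869.2521.
Intermediate flow from 2 to 1: z_21 = a_21 · x_1 = 0.25 × 392.25 / 0.45125 = 98.0625 / 0.45125 ≈ 217.31.

z_21 = 217.31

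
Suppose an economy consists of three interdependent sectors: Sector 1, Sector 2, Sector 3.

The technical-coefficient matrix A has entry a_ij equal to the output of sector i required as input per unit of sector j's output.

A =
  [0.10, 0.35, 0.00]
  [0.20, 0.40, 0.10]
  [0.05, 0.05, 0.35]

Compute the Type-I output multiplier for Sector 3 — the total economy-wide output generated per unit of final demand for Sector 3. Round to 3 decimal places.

I − A =
  [   0.90    -0.35     0.00]
  [  -0.20     0.60    -0.10]
  [  -0.05    -0.05     0.65]
Cofactors of I−A, C_ij = (−1)^(i+j)·(minor ij) (rows/columns in the sector order above):
  C_11 = (0.60)(0.65) − (-0.10)(-0.05) = 0.3850
  C_12 = −[(-0.20)(0.65) − (-0.10)(-0.05)] = 0.1350
  C_13 = (-0.20)(-0.05) − (0.60)(-0.05) = 0.0400
  C_21 = −[(-0.35)(0.65) − (0.00)(-0.05)] = 0.2275
  C_22 = (0.90)(0.65) − (0.00)(-0.05) = 0.5850
  C_23 = −[(0.90)(-0.05) − (-0.35)(-0.05)] = 0.0625
  C_31 = (-0.35)(-0.10) − (0.00)(0.60) = 0.0350
  C_32 = −[(0.90)(-0.10) − (0.00)(-0.20)] = 0.0900
  C_33 = (0.90)(0.60) − (-0.35)(-0.20) = 0.4700
det(I−A) = Σ_j (I−A)_1j·C_1j = (0.90)(0.3850) + (-0.35)(0.1350) + (0.00)(0.0400) = 0.29925
adj(I−A) = Cᵀ =
  [ 0.3850   0.2275   0.0350]
  [ 0.1350   0.5850   0.0900]
  [ 0.0400   0.0625   0.4700]
(I − A)⁻¹ = adj(I−A) / det(I−A) ≈
  [   1.2865     0.7602     0.1170]
  [   0.4511     1.9549     0.3008]
  [   0.1337     0.2089     1.5706]
The output multiplier for sector j is the column-j sum of the Leontief inverse (I − A)⁻¹ = adj(I−A) / det(I−A).
Column 3 of adj(I−A): (0.0350, 0.0900, 0.4700); det(I−A) = 0.29925.
m_3 = (0.0350 + 0.0900 + 0.4700) / 0.29925 = 0.595 / 0.29925 ≈ 1.988.

m_3 = 1.988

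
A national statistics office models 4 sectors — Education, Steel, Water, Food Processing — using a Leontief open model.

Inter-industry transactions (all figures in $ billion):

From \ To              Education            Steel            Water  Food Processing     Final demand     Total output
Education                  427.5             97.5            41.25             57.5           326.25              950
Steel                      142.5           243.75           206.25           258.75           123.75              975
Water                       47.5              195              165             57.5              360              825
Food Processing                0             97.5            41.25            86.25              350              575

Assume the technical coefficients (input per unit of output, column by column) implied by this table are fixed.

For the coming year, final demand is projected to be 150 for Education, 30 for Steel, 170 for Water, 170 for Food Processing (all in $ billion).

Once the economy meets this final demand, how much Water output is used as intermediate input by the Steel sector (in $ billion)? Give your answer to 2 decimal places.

Technical coefficients a_ij = z_ij / X_j:
  a_11 = 427.5/950 = 0.45, a_21 = 142.5/950 = 0.15, a_31 = 47.5/950 = 0.05, a_41 = 0/950 = 0.00
  a_12 = 97.5/975 = 0.10, a_22 = 243.75/975 = 0.25, a_32 = 195/975 = 0.20, a_42 = 97.5/975 = 0.10
  a_13 = 41.25/825 = 0.05, a_23 = 206.25/825 = 0.25, a_33 = 165/825 = 0.20, a_43 = 41.25/825 = 0.05
  a_14 = 57.5/575 = 0.10, a_24 = 258.75/575 = 0.45, a_34 = 57.5/575 = 0.10, a_44 = 86.25/575 = 0.15
I − A =
  [   0.55    -0.10    -0.05    -0.10]
  [  -0.15     0.75    -0.25    -0.45]
  [  -0.05    -0.20     0.80    -0.10]
  [   0.00    -0.10    -0.05     0.85]
Compute the cofactors C_ij = (−1)^(i+j)·(3×3 minor ij) of I−A; the adjugate is their transpose:
adj(I−A) = Cᵀ =
  [ 0.420750   0.085500   0.059375   0.101750]
  [ 0.113000   0.368875   0.136375   0.224625]
  [ 0.056625   0.103750   0.311625   0.098250]
  [ 0.016625   0.049500   0.034375   0.285875]
det(I−A) = Σ_j (I−A)_1j·C_1j = (0.55)(0.420750) + (-0.10)(0.113000) + (-0.05)(0.056625) + (-0.10)(0.016625) = 0.21561875
(I − A)⁻¹ = adj(I−A) / det(I−A) ≈
  [   1.9514     0.3965     0.2754     0.4719]
  [   0.5241     1.7108     0.6325     1.0418]
  [   0.2626     0.4812     1.4453     0.4557]
  [   0.0771     0.2296     0.1594     1.3258]
First solve x = (I − A)⁻¹ d = adj(I−A)·d / det(I−A); in particular x_2 = (0.113000·150 + 0.368875·30 + 0.136375·170 + 0.224625·170) / 0.21561875 = 89.38625 / 0.21561875 ≈ 414.5569.
Intermediate flow from 3 to 2: z_32 = a_32 · x_2 = 0.20 × 89.38625 / 0.21561875 = 17.87725 / 0.21561875 ≈ 82.91.

z_32 = 82.91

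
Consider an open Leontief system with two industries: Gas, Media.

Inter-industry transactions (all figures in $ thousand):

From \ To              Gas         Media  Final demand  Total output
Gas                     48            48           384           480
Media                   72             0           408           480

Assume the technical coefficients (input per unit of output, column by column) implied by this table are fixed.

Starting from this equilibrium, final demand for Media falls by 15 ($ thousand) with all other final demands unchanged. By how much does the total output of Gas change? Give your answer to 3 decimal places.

Δx_G = -1.695

Technical coefficients a_ij = z_ij / X_j:
  a_GG = 48/480 = 0.10, a_MG = 72/480 = 0.15
  a_GM = 48/480 = 0.10, a_MM = 0/480 = 0.00
I − A =
  [   0.90    -0.10]
  [  -0.15     1.00]
det(I−A) = (0.90)(1.00) − (-0.10)(-0.15) = 0.8850
adj(I−A) = [[1.00, 0.10], [0.15, 0.90]]
(I − A)⁻¹ = adj(I−A) / det(I−A) ≈
  [   1.1299     0.1130]
  [   0.1695     1.0169]
Δx = (I − A)⁻¹ Δd with Δd having -15 in the Media component and 0 elsewhere.
So Δx_G = L_GM · (-15), where L_GM = adj(I−A)_GM / det(I−A) = 0.10 / 0.8850.
Δx_G = 0.10 × (-15) / 0.8850 = -1.50 / 0.8850 ≈ -1.695.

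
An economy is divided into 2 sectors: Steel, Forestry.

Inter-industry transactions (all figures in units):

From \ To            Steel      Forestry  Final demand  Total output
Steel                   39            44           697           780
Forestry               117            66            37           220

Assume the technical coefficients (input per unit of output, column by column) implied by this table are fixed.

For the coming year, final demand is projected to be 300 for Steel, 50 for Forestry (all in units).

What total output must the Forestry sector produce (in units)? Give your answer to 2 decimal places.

x_2 = 145.67

Technical coefficients a_ij = z_ij / X_j:
  a_11 = 39/780 = 0.05, a_21 = 117/780 = 0.15
  a_12 = 44/220 = 0.20, a_22 = 66/220 = 0.30
I − A =
  [   0.95    -0.20]
  [  -0.15     0.70]
det(I−A) = (0.95)(0.70) − (-0.20)(-0.15) = 0.6350
adj(I−A) = [[0.70, 0.20], [0.15, 0.95]]
(I − A)⁻¹ = adj(I−A) / det(I−A) ≈
  [   1.1024     0.3150]
  [   0.2362     1.4961]
x = (I − A)⁻¹ d = adj(I−A)·d / det(I−A), with det(I−A) = 0.6350:
  x_1 = (0.70·300 + 0.20·50) / 0.6350 = 220.00 / 0.6350 ≈ 346.46
  x_2 = (0.15·300 + 0.95·50) / 0.6350 = 92.50 / 0.6350 ≈ 145.67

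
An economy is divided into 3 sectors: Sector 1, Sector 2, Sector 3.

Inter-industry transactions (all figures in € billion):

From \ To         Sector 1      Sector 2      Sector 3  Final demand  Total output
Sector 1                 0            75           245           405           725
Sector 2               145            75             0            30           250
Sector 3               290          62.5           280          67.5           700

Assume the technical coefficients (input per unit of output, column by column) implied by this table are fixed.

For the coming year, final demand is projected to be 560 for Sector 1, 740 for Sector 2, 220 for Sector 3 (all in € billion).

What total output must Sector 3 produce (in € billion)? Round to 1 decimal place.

x_3 = 2232.4

Technical coefficients a_ij = z_ij / X_j:
  a_11 = 0/725 = 0.00, a_21 = 145/725 = 0.20, a_31 = 290/725 = 0.40
  a_12 = 75/250 = 0.30, a_22 = 75/250 = 0.30, a_32 = 62.5/250 = 0.25
  a_13 = 245/700 = 0.35, a_23 = 0/700 = 0.00, a_33 = 280/700 = 0.40
I − A =
  [   1.00    -0.30    -0.35]
  [  -0.20     0.70     0.00]
  [  -0.40    -0.25     0.60]
Cofactors of I−A, C_ij = (−1)^(i+j)·(minor ij) (rows/columns in the sector order above):
  C_11 = (0.70)(0.60) − (0.00)(-0.25) = 0.4200
  C_12 = −[(-0.20)(0.60) − (0.00)(-0.40)] = 0.1200
  C_13 = (-0.20)(-0.25) − (0.70)(-0.40) = 0.3300
  C_21 = −[(-0.30)(0.60) − (-0.35)(-0.25)] = 0.2675
  C_22 = (1.00)(0.60) − (-0.35)(-0.40) = 0.4600
  C_23 = −[(1.00)(-0.25) − (-0.30)(-0.40)] = 0.3700
  C_31 = (-0.30)(0.00) − (-0.35)(0.70) = 0.2450
  C_32 = −[(1.00)(0.00) − (-0.35)(-0.20)] = 0.0700
  C_33 = (1.00)(0.70) − (-0.30)(-0.20) = 0.6400
det(I−A) = Σ_j (I−A)_1j·C_1j = (1.00)(0.4200) + (-0.30)(0.1200) + (-0.35)(0.3300) = 0.2685
adj(I−A) = Cᵀ =
  [ 0.4200   0.2675   0.2450]
  [ 0.1200   0.4600   0.0700]
  [ 0.3300   0.3700   0.6400]
(I − A)⁻¹ = adj(I−A) / det(I−A) ≈
  [   1.5642     0.9963     0.9125]
  [   0.4469     1.7132     0.2607]
  [   1.2291     1.3780     2.3836]
x = (I − A)⁻¹ d = adj(I−A)·d / det(I−A), with det(I−A) = 0.2685:
  x_1 = (0.4200·560 + 0.2675·740 + 0.2450·220) / 0.2685 = 487.05 / 0.2685 ≈ 1814.0
  x_2 = (0.1200·560 + 0.4600·740 + 0.0700·220) / 0.2685 = 423.00 / 0.2685 ≈ 1575.4
  x_3 = (0.3300·560 + 0.3700·740 + 0.6400·220) / 0.2685 = 599.40 / 0.2685 ≈ 2232.4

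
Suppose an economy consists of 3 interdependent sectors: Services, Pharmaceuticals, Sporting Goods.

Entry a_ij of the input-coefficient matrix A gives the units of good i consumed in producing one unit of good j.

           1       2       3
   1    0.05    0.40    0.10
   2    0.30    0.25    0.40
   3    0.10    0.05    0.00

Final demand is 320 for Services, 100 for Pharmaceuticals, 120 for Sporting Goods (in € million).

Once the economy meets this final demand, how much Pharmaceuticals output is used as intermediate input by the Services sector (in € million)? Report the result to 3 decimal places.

I − A =
  [   0.95    -0.40    -0.10]
  [  -0.30     0.75    -0.40]
  [  -0.10    -0.05     1.00]
Cofactors of I−A, C_ij = (−1)^(i+j)·(minor ij) (rows/columns in the sector order above):
  C_11 = (0.75)(1.00) − (-0.40)(-0.05) = 0.7300
  C_12 = −[(-0.30)(1.00) − (-0.40)(-0.10)] = 0.3400
  C_13 = (-0.30)(-0.05) − (0.75)(-0.10) = 0.0900
  C_21 = −[(-0.40)(1.00) − (-0.10)(-0.05)] = 0.4050
  C_22 = (0.95)(1.00) − (-0.10)(-0.10) = 0.9400
  C_23 = −[(0.95)(-0.05) − (-0.40)(-0.10)] = 0.0875
  C_31 = (-0.40)(-0.40) − (-0.10)(0.75) = 0.2350
  C_32 = −[(0.95)(-0.40) − (-0.10)(-0.30)] = 0.4100
  C_33 = (0.95)(0.75) − (-0.40)(-0.30) = 0.5925
det(I−A) = Σ_j (I−A)_1j·C_1j = (0.95)(0.7300) + (-0.40)(0.3400) + (-0.10)(0.0900) = 0.5485
adj(I−A) = Cᵀ =
  [ 0.7300   0.4050   0.2350]
  [ 0.3400   0.9400   0.4100]
  [ 0.0900   0.0875   0.5925]
(I − A)⁻¹ = adj(I−A) / det(I−A) ≈
  [   1.3309     0.7384     0.4284]
  [   0.6199     1.7138     0.7475]
  [   0.1641     0.1595     1.0802]
First solve x = (I − A)⁻¹ d = adj(I−A)·d / det(I−A); in particular x_1 = (0.7300·320 + 0.4050·100 + 0.2350·120) / 0.5485 = 302.30 / 0.5485 ≈ 551.13947.
Intermediate flow from 2 to 1: z_21 = a_21 · x_1 = 0.30 × 302.30 / 0.5485 = 90.69 / 0.5485 ≈ 165.342.

z_21 = 165.342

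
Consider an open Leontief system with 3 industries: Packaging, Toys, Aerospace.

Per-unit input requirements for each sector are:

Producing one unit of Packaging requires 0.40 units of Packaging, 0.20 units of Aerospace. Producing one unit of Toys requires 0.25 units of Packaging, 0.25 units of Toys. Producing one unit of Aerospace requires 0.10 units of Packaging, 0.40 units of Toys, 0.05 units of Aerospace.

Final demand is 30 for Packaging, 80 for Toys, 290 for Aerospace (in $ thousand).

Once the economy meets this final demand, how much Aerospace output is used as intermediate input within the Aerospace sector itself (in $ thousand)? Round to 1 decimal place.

I − A =
  [   0.60    -0.25    -0.10]
  [   0.00     0.75    -0.40]
  [  -0.20     0.00     0.95]
Cofactors of I−A, C_ij = (−1)^(i+j)·(minor ij) (rows/columns in the sector order above):
  C_11 = (0.75)(0.95) − (-0.40)(0.00) = 0.7125
  C_12 = −[(0.00)(0.95) − (-0.40)(-0.20)] = 0.0800
  C_13 = (0.00)(0.00) − (0.75)(-0.20) = 0.1500
  C_21 = −[(-0.25)(0.95) − (-0.10)(0.00)] = 0.2375
  C_22 = (0.60)(0.95) − (-0.10)(-0.20) = 0.5500
  C_23 = −[(0.60)(0.00) − (-0.25)(-0.20)] = 0.0500
  C_31 = (-0.25)(-0.40) − (-0.10)(0.75) = 0.1750
  C_32 = −[(0.60)(-0.40) − (-0.10)(0.00)] = 0.2400
  C_33 = (0.60)(0.75) − (-0.25)(0.00) = 0.4500
det(I−A) = Σ_j (I−A)_1j·C_1j = (0.60)(0.7125) + (-0.25)(0.0800) + (-0.10)(0.1500) = 0.3925
adj(I−A) = Cᵀ =
  [ 0.7125   0.2375   0.1750]
  [ 0.0800   0.5500   0.2400]
  [ 0.1500   0.0500   0.4500]
(I − A)⁻¹ = adj(I−A) / det(I−A) ≈
  [   1.8153     0.6051     0.4459]
  [   0.2038     1.4013     0.6115]
  [   0.3822     0.1274     1.1465]
First solve x = (I − A)⁻¹ d = adj(I−A)·d / det(I−A); in particular x_A = (0.1500·30 + 0.0500·80 + 0.4500·290) / 0.3925 = 139.00 / 0.3925 ≈ 354.140.
Intermediate flow from A to A: z_AA = a_AA · x_A = 0.05 × 139.00 / 0.3925 = 6.95 / 0.3925 ≈ 17.7.

z_AA = 17.7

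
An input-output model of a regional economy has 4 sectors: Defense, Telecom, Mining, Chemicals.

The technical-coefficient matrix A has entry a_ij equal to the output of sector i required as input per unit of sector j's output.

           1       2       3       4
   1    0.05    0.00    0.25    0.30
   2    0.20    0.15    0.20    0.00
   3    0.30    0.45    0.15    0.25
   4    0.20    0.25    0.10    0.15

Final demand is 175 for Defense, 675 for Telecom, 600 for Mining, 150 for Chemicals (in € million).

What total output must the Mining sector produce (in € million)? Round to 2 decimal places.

x_3 = 2334.76

I − A =
  [   0.95     0.00    -0.25    -0.30]
  [  -0.20     0.85    -0.20     0.00]
  [  -0.30    -0.45     0.85    -0.25]
  [  -0.20    -0.25    -0.10     0.85]
Compute the cofactors C_ij = (−1)^(i+j)·(3×3 minor ij) of I−A; the adjugate is their transpose:
adj(I−A) = Cᵀ =
  [ 0.503875   0.188500   0.221125   0.242875]
  [ 0.200500   0.526375   0.198000   0.129000]
  [ 0.348250   0.418250   0.620375   0.305375]
  [ 0.218500   0.248375   0.183250   0.514625]
det(I−A) = Σ_j (I−A)_1j·C_1j = (0.95)(0.503875) + (0.00)(0.200500) + (-0.25)(0.348250) + (-0.30)(0.218500) = 0.32606875
(I − A)⁻¹ = adj(I−A) / det(I−A) ≈
  [   1.5453     0.5781     0.6782     0.7449]
  [   0.6149     1.6143     0.6072     0.3956]
  [   1.0680     1.2827     1.9026     0.9365]
  [   0.6701     0.7617     0.5620     1.5783]
x = (I − A)⁻¹ d = adj(I−A)·d / det(I−A), with det(I−A) = 0.32606875:
  x_1 = (0.503875·175 + 0.188500·675 + 0.221125·600 + 0.242875·150) / 0.32606875 = 384.521875 / 0.32606875 ≈ 1179.27
  x_2 = (0.200500·175 + 0.526375·675 + 0.198000·600 + 0.129000·150) / 0.32606875 = 528.540625 / 0.32606875 ≈ 1620.95
  x_3 = (0.348250·175 + 0.418250·675 + 0.620375·600 + 0.305375·150) / 0.32606875 = 761.29375 / 0.32606875 ≈ 2334.76
  x_4 = (0.218500·175 + 0.248375·675 + 0.183250·600 + 0.514625·150) / 0.32606875 = 393.034375 / 0.32606875 ≈ 1205.37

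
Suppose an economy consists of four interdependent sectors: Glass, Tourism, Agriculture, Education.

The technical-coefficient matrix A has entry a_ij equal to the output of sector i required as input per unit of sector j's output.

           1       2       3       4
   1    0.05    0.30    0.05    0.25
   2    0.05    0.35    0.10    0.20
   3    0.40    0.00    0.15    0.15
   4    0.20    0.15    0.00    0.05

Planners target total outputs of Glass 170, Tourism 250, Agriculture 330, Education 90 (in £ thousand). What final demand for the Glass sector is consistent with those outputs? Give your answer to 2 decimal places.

I − A =
  [   0.95    -0.30    -0.05    -0.25]
  [  -0.05     0.65    -0.10    -0.20]
  [  -0.40     0.00     0.85    -0.15]
  [  -0.20    -0.15     0.00     0.95]
d = (I − A) x:
  d_1 = (+0.95)·170 + (-0.30)·250 + (-0.05)·330 + (-0.25)·90 = 47.50
  d_2 = (-0.05)·170 + (+0.65)·250 + (-0.10)·330 + (-0.20)·90 = 103.00
  d_3 = (-0.40)·170 + (+0.00)·250 + (+0.85)·330 + (-0.15)·90 = 199.00
  d_4 = (-0.20)·170 + (-0.15)·250 + (+0.00)·330 + (+0.95)·90 = 14.00

d_1 = 47.50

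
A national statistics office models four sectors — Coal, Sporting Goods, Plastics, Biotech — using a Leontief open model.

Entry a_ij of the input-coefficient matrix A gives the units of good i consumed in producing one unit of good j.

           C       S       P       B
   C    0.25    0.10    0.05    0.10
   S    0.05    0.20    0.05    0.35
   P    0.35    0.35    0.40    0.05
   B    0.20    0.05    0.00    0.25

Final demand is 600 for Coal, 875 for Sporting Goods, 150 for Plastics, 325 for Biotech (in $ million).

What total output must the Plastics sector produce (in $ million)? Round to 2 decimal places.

I − A =
  [   0.75    -0.10    -0.05    -0.10]
  [  -0.05     0.80    -0.05    -0.35]
  [  -0.35    -0.35     0.60    -0.05]
  [  -0.20    -0.05     0.00     0.75]
Compute the cofactors C_ij = (−1)^(i+j)·(3×3 minor ij) of I−A; the adjugate is their transpose:
adj(I−A) = Cᵀ =
  [ 0.336250   0.061250   0.033125   0.075625]
  [ 0.078125   0.311875   0.032500   0.158125]
  [ 0.249625   0.220750   0.409875   0.163625]
  [ 0.094875   0.037125   0.011000   0.327250]
det(I−A) = Σ_j (I−A)_1j·C_1j = (0.75)(0.336250) + (-0.10)(0.078125) + (-0.05)(0.249625) + (-0.10)(0.094875) = 0.22240625
(I − A)⁻¹ = adj(I−A) / det(I−A) ≈
  [   1.5119     0.2754     0.1489     0.3400]
  [   0.3513     1.4023     0.1461     0.7110]
  [   1.1224     0.9926     1.8429     0.7357]
  [   0.4266     0.1669     0.0495     1.4714]
x = (I − A)⁻¹ d = adj(I−A)·d / det(I−A), with det(I−A) = 0.22240625:
  x_C = (0.336250·600 + 0.061250·875 + 0.033125·150 + 0.075625·325) / 0.22240625 = 284.890625 / 0.22240625 ≈ 1280.95
  x_S = (0.078125·600 + 0.311875·875 + 0.032500·150 + 0.158125·325) / 0.22240625 = 376.03125 / 0.22240625 ≈ 1690.74
  x_P = (0.249625·600 + 0.220750·875 + 0.409875·150 + 0.163625·325) / 0.22240625 = 457.590625 / 0.22240625 ≈ 2057.45
  x_B = (0.094875·600 + 0.037125·875 + 0.011000·150 + 0.327250·325) / 0.22240625 = 197.415625 / 0.22240625 ≈ 887.64

x_P = 2057.45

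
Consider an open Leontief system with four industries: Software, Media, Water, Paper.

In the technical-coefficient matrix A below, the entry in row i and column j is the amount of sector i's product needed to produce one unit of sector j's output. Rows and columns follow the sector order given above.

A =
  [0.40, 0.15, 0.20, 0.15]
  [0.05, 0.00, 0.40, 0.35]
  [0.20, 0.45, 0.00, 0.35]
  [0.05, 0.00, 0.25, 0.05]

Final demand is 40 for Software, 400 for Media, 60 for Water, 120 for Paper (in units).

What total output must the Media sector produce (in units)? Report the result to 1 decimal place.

I − A =
  [   0.60    -0.15    -0.20    -0.15]
  [  -0.05     1.00    -0.40    -0.35]
  [  -0.20    -0.45     1.00    -0.35]
  [  -0.05     0.00    -0.25     0.95]
Compute the cofactors C_ij = (−1)^(i+j)·(3×3 minor ij) of I−A; the adjugate is their transpose:
adj(I−A) = Cᵀ =
  [ 0.652125   0.231750   0.297625   0.298000]
  [ 0.161125   0.461000   0.292375   0.303000]
  [ 0.236750   0.284250   0.552750   0.345750]
  [ 0.096625   0.087000   0.161125   0.428000]
det(I−A) = Σ_j (I−A)_1j·C_1j = (0.60)(0.652125) + (-0.15)(0.161125) + (-0.20)(0.236750) + (-0.15)(0.096625) = 0.3052625
(I − A)⁻¹ = adj(I−A) / det(I−A) ≈
  [   2.1363     0.7592     0.9750     0.9762]
  [   0.5278     1.5102     0.9578     0.9926]
  [   0.7756     0.9312     1.8107     1.1326]
  [   0.3165     0.2850     0.5278     1.4021]
x = (I − A)⁻¹ d = adj(I−A)·d / det(I−A), with det(I−A) = 0.3052625:
  x_S = (0.652125·40 + 0.231750·400 + 0.297625·60 + 0.298000·120) / 0.3052625 = 172.4025 / 0.3052625 ≈ 564.8
  x_M = (0.161125·40 + 0.461000·400 + 0.292375·60 + 0.303000·120) / 0.3052625 = 244.7475 / 0.3052625 ≈ 801.8
  x_W = (0.236750·40 + 0.284250·400 + 0.552750·60 + 0.345750·120) / 0.3052625 = 197.825 / 0.3052625 ≈ 648.0
  x_P = (0.096625·40 + 0.087000·400 + 0.161125·60 + 0.428000·120) / 0.3052625 = 99.6925 / 0.3052625 ≈ 326.6

x_M = 801.8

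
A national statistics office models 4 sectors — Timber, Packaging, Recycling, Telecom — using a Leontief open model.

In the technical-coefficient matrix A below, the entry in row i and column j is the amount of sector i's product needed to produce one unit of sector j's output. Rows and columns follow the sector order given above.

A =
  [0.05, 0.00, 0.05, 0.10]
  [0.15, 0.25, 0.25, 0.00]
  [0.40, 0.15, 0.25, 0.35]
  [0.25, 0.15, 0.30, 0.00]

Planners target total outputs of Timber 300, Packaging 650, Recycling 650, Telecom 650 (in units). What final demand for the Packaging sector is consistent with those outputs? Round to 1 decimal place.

I − A =
  [   0.95     0.00    -0.05    -0.10]
  [  -0.15     0.75    -0.25     0.00]
  [  -0.40    -0.15     0.75    -0.35]
  [  -0.25    -0.15    -0.30     1.00]
d = (I − A) x:
  d_1 = (+0.95)·300 + (+0.00)·650 + (-0.05)·650 + (-0.10)·650 = 187.5
  d_2 = (-0.15)·300 + (+0.75)·650 + (-0.25)·650 + (+0.00)·650 = 280.0
  d_3 = (-0.40)·300 + (-0.15)·650 + (+0.75)·650 + (-0.35)·650 = 42.5
  d_4 = (-0.25)·300 + (-0.15)·650 + (-0.30)·650 + (+1.00)·650 = 282.5

d_2 = 280.0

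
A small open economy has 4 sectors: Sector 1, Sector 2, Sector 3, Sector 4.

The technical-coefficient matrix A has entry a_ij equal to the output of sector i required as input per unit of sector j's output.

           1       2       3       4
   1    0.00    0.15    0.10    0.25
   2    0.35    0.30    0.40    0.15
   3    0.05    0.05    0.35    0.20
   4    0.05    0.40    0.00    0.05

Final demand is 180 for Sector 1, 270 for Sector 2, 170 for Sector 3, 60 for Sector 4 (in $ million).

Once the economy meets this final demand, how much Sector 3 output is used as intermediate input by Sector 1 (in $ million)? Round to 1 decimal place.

z_31 = 26.8

I − A =
  [   1.00    -0.15    -0.10    -0.25]
  [  -0.35     0.70    -0.40    -0.15]
  [  -0.05    -0.05     0.65    -0.20]
  [  -0.05    -0.40     0.00     0.95]
Compute the cofactors C_ij = (−1)^(i+j)·(3×3 minor ij) of I−A; the adjugate is their transpose:
adj(I−A) = Cᵀ =
  [ 0.342250   0.170375   0.157500   0.150125]
  [ 0.244000   0.603625   0.409000   0.245625]
  [ 0.082250   0.140500   0.510250   0.151250]
  [ 0.120750   0.263125   0.180500   0.392625]
det(I−A) = Σ_j (I−A)_1j·C_1j = (1.00)(0.342250) + (-0.15)(0.244000) + (-0.10)(0.082250) + (-0.25)(0.120750) = 0.2672375
(I − A)⁻¹ = adj(I−A) / det(I−A) ≈
  [   1.2807     0.6375     0.5894     0.5618]
  [   0.9130     2.2588     1.5305     0.9191]
  [   0.3078     0.5257     1.9094     0.5660]
  [   0.4518     0.9846     0.6754     1.4692]
First solve x = (I − A)⁻¹ d = adj(I−A)·d / det(I−A); in particular x_1 = (0.342250·180 + 0.170375·270 + 0.157500·170 + 0.150125·60) / 0.2672375 = 143.38875 / 0.2672375 ≈ 536.559.
Intermediate flow from 3 to 1: z_31 = a_31 · x_1 = 0.05 × 143.38875 / 0.2672375 = 7.1694375 / 0.2672375 ≈ 26.8.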